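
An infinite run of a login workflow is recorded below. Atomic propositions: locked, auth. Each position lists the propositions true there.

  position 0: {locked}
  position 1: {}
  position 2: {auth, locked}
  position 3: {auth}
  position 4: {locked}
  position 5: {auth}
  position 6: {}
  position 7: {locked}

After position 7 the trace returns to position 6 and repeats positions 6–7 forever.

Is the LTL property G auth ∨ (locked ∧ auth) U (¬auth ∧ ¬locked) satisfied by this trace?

auth must hold at every position from 0 onward. It fails at position 0, so G auth is false.
Walking from position 0: at position 0, ¬auth ∧ ¬locked has not yet held and locked ∧ auth fails, so (locked ∧ auth) U (¬auth ∧ ¬locked) is false.
At position 0: G auth is false; (locked ∧ auth) U (¬auth ∧ ¬locked) is false; so G auth ∨ (locked ∧ auth) U (¬auth ∧ ¬locked) is false.

No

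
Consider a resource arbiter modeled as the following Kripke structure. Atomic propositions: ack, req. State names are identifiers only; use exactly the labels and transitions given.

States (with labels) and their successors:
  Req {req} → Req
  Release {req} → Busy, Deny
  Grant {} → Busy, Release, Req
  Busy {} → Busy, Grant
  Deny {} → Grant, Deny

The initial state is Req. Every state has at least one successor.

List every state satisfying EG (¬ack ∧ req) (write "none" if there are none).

{Req}

States satisfying ¬ack ∧ req: {Req, Release}.
States satisfying EG (¬ack ∧ req): {Req}.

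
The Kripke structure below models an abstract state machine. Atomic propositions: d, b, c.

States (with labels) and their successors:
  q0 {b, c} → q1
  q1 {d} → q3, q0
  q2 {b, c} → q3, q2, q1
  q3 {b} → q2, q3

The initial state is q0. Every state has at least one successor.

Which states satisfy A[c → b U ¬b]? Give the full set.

{q0, q1}

States satisfying c → b: {q0, q1, q2, q3}.
States satisfying ¬b: {q1}.
States satisfying A[c → b U ¬b]: {q0, q1}.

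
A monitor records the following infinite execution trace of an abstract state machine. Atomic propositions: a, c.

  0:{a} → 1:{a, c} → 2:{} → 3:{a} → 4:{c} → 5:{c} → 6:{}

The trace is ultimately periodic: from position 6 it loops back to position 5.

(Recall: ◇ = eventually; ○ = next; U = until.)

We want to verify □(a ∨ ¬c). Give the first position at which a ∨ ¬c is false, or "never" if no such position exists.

Check a ∨ ¬c at each position in order: 0 ✓, 1 ✓, 2 ✓, 3 ✓.
At position 4 the labels are {c}, so a ∨ ¬c is false there. This is the first violation.

4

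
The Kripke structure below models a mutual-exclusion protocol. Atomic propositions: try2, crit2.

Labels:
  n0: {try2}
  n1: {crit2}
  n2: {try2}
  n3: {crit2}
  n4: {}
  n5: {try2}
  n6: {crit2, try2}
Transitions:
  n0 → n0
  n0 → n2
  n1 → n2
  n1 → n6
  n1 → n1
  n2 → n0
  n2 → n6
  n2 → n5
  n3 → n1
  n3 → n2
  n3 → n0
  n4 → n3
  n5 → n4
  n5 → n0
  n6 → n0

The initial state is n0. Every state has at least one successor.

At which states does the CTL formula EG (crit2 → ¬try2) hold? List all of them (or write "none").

{n0, n1, n2, n3, n4, n5}

States satisfying crit2 → ¬try2: {n0, n1, n2, n3, n4, n5}.
States satisfying EG (crit2 → ¬try2): {n0, n1, n2, n3, n4, n5}.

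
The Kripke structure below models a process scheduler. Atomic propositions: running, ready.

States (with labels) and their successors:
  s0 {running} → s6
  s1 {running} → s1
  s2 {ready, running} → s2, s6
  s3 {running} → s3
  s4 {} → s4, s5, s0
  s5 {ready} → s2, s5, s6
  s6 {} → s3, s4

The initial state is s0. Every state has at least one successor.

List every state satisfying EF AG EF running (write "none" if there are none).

States satisfying AG EF running: {s0, s1, s2, s3, s4, s5, s6}.
States satisfying EF AG EF running: {s0, s1, s2, s3, s4, s5, s6}.

{s0, s1, s2, s3, s4, s5, s6}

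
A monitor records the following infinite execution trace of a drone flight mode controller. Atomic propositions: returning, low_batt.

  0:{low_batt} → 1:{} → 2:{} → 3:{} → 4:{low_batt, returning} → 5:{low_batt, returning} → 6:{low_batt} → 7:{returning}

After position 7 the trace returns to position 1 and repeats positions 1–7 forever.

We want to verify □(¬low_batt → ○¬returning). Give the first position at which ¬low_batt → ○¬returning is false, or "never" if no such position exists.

3

Check ¬low_batt → ○¬returning at each position in order: 0 ✓, 1 ✓, 2 ✓.
At position 3 the labels are {} and the next position 4 has {low_batt, returning}, so ¬low_batt → ○¬returning is false there. This is the first violation.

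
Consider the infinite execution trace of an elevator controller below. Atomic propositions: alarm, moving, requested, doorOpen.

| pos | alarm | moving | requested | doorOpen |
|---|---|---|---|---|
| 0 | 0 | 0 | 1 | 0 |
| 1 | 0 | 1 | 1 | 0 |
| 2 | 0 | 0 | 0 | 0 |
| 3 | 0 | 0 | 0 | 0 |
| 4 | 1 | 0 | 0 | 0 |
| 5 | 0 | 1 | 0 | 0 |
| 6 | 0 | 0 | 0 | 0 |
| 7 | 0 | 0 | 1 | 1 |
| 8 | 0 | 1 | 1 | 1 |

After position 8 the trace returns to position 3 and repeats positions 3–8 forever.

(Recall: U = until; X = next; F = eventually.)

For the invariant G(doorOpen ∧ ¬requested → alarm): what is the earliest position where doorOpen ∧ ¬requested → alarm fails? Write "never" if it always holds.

doorOpen ∧ ¬requested → alarm holds at every position 0..8, and those are all the positions the trace ever visits, so the invariant G(doorOpen ∧ ¬requested → alarm) is never violated.

never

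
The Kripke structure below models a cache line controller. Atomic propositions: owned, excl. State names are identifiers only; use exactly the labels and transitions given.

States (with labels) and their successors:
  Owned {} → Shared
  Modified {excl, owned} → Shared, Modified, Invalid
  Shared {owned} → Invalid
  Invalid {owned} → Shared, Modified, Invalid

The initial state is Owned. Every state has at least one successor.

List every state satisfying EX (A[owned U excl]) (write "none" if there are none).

{Modified, Invalid}

States satisfying A[owned U excl]: {Modified}.
States satisfying EX (A[owned U excl]): {Modified, Invalid}.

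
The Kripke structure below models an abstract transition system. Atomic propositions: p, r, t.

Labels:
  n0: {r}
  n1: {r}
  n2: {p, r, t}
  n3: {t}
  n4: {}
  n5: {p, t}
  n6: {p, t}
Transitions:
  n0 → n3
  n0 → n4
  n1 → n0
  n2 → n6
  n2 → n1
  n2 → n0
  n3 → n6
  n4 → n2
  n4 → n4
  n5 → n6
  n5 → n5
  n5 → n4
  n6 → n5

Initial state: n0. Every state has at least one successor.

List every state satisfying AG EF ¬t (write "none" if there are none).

States satisfying EF ¬t: {n0, n1, n2, n3, n4, n5, n6}.
States satisfying AG EF ¬t: {n0, n1, n2, n3, n4, n5, n6}.

{n0, n1, n2, n3, n4, n5, n6}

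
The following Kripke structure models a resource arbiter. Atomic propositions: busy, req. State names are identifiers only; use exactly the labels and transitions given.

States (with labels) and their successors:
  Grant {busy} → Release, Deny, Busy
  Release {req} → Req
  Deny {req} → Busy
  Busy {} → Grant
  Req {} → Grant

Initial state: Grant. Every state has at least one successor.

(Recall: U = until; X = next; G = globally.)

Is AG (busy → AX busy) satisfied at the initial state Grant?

States satisfying busy → AX busy: {Release, Deny, Busy, Req}.
States satisfying AG (busy → AX busy): ∅.
Grant is reachable from Grant and violates busy → AX busy, so AG fails at Grant.
Grant ∉ Sat(AG (busy → AX busy)).

Does not hold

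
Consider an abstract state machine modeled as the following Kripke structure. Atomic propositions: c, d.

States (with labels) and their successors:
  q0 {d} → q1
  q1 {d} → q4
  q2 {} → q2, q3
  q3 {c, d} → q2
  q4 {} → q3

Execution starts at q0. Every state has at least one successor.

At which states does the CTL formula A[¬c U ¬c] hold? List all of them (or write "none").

{q0, q1, q2, q4}

States satisfying ¬c: {q0, q1, q2, q4}.
States satisfying A[¬c U ¬c]: {q0, q1, q2, q4}.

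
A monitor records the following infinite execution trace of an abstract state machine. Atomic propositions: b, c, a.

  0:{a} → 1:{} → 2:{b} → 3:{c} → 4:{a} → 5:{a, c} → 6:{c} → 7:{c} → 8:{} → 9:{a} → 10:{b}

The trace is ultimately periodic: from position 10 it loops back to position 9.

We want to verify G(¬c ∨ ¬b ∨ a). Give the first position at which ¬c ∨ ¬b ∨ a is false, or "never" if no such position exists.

never

¬c ∨ ¬b ∨ a holds at every position 0..10, and those are all the positions the trace ever visits, so the invariant G(¬c ∨ ¬b ∨ a) is never violated.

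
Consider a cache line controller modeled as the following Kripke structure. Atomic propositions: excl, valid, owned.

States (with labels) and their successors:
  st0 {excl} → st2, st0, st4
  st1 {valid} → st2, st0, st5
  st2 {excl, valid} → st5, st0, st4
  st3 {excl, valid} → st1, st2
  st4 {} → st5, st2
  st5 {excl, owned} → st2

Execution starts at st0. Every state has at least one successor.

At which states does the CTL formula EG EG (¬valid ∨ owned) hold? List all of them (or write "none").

{st0}

States satisfying EG (¬valid ∨ owned): {st0}.
States satisfying EG EG (¬valid ∨ owned): {st0}.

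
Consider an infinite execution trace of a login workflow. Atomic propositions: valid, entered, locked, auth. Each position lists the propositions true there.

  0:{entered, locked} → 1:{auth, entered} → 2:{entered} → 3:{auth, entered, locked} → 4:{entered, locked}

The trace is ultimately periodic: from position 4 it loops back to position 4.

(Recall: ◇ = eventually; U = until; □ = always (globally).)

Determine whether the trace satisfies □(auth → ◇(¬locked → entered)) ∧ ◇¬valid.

Yes

auth → ◇(¬locked → entered) holds at every position 0..4, and those are all positions ever visited, so □(auth → ◇(¬locked → entered)) holds.
Positions where auth holds: 1, 3.
Check ◇(¬locked → entered) at each: 1→ok, 3→ok.
¬valid holds at position 0, which is reachable from 0, so ◇¬valid holds.
At position 0: □(auth → ◇(¬locked → entered)) is true; ◇¬valid is true; so □(auth → ◇(¬locked → entered)) ∧ ◇¬valid is true.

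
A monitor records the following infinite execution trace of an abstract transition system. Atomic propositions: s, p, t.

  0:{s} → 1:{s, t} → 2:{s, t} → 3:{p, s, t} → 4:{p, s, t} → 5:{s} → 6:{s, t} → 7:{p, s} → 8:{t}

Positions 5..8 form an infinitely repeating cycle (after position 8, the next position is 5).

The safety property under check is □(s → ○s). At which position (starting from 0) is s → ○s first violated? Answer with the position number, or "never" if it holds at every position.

Check s → ○s at each position in order: 0 ✓, 1 ✓, 2 ✓, 3 ✓, 4 ✓, 5 ✓, 6 ✓.
At position 7 the labels are {p, s} and the next position 8 has {t}, so s → ○s is false there. This is the first violation.

7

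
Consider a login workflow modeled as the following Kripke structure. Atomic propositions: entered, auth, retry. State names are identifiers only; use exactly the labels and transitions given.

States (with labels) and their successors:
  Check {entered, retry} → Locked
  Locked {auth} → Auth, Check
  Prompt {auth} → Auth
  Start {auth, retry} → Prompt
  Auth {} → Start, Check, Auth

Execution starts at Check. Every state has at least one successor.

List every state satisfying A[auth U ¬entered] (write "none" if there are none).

{Locked, Prompt, Start, Auth}

States satisfying auth: {Locked, Prompt, Start}.
States satisfying ¬entered: {Locked, Prompt, Start, Auth}.
States satisfying A[auth U ¬entered]: {Locked, Prompt, Start, Auth}.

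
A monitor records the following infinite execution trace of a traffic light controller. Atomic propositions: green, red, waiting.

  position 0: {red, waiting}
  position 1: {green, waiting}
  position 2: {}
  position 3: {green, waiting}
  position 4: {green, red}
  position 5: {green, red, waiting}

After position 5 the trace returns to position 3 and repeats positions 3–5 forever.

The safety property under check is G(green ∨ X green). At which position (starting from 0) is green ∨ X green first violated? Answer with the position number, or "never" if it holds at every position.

green ∨ X green holds at every position 0..5, and those are all the positions the trace ever visits, so the invariant G(green ∨ X green) is never violated.

never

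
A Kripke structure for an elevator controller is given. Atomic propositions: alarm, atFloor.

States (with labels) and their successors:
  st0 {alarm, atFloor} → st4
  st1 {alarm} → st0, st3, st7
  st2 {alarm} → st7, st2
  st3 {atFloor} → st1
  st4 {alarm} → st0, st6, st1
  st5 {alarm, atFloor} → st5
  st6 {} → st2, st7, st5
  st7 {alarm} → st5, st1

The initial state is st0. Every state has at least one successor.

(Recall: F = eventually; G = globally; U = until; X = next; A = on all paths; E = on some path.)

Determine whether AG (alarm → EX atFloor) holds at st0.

States satisfying alarm → EX atFloor: {st1, st3, st4, st5, st6, st7}.
States satisfying AG (alarm → EX atFloor): {st5}.
st0 is reachable from st0 and violates alarm → EX atFloor, so AG fails at st0.
st0 ∉ Sat(AG (alarm → EX atFloor)).

Does not hold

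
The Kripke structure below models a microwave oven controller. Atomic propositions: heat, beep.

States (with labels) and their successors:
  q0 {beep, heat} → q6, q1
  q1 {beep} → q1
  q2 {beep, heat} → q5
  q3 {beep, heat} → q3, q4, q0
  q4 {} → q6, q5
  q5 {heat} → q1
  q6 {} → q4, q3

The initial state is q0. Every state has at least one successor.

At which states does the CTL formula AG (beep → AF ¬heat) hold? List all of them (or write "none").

States satisfying beep → AF ¬heat: {q0, q1, q2, q4, q5, q6}.
States satisfying AG (beep → AF ¬heat): {q1, q2, q5}.

{q1, q2, q5}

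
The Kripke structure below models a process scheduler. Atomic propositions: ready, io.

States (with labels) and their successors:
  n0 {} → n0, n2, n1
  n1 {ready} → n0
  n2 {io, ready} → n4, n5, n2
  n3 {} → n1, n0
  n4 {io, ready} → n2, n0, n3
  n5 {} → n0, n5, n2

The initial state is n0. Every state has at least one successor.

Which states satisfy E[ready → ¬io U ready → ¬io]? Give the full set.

States satisfying ready → ¬io: {n0, n1, n3, n5}.
States satisfying E[ready → ¬io U ready → ¬io]: {n0, n1, n3, n5}.

{n0, n1, n3, n5}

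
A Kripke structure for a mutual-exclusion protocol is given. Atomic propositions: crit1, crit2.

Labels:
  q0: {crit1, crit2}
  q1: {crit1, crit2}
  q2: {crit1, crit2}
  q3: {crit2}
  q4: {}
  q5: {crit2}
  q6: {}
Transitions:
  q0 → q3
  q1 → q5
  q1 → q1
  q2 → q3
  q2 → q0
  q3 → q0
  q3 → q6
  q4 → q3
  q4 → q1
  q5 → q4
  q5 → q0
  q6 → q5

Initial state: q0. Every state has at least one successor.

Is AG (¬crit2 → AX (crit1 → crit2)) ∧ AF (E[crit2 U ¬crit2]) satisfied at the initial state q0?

Holds

States satisfying ¬crit2 → AX (crit1 → crit2): {q0, q1, q2, q3, q4, q5, q6}.
States satisfying AG (¬crit2 → AX (crit1 → crit2)): {q0, q1, q2, q3, q4, q5, q6}.
States satisfying E[crit2 U ¬crit2]: {q0, q1, q2, q3, q4, q5, q6}.
States satisfying AF (E[crit2 U ¬crit2]): {q0, q1, q2, q3, q4, q5, q6}.
States satisfying AG (¬crit2 → AX (crit1 → crit2)) ∧ AF (E[crit2 U ¬crit2]): {q0, q1, q2, q3, q4, q5, q6}.
q0 ∈ Sat(AG (¬crit2 → AX (crit1 → crit2)) ∧ AF (E[crit2 U ¬crit2])).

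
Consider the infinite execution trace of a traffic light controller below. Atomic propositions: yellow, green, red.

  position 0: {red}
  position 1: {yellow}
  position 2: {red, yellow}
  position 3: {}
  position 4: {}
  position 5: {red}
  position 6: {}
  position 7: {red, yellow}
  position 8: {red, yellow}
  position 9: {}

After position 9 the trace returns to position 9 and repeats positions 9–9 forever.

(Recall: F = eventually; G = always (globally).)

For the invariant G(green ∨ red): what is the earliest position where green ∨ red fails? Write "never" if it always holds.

Check green ∨ red at each position in order: 0 ✓.
At position 1 the labels are {yellow}, so green ∨ red is false there. This is the first violation.

1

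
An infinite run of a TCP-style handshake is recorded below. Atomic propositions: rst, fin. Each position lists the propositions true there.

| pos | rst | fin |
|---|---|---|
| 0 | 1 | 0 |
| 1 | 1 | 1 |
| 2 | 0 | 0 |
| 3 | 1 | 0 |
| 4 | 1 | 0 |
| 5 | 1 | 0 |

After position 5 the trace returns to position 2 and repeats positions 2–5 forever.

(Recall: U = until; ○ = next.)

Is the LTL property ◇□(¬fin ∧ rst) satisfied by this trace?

Violated

□(¬fin ∧ rst) is false at every position 0..5, so it never becomes true and ◇□(¬fin ∧ rst) fails.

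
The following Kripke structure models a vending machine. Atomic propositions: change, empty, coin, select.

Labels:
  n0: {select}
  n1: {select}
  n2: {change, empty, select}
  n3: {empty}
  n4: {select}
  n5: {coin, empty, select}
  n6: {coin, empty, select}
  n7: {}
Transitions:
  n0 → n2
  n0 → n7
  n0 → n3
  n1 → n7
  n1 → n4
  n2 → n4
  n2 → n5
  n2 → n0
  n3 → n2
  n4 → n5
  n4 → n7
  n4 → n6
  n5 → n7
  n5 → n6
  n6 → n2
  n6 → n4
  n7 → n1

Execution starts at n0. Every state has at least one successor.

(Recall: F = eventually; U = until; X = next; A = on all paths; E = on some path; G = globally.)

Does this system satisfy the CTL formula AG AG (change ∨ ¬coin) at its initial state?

No

States satisfying AG (change ∨ ¬coin): ∅.
States satisfying AG AG (change ∨ ¬coin): ∅.
n0 is reachable from n0 and violates AG (change ∨ ¬coin), so AG fails at n0.
n0 ∉ Sat(AG AG (change ∨ ¬coin)).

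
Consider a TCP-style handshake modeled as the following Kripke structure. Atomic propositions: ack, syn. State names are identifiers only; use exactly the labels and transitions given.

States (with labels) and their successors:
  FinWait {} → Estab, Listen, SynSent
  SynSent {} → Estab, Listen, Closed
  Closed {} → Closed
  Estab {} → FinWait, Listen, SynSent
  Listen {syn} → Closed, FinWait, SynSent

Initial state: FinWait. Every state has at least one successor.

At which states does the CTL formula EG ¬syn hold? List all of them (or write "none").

States satisfying ¬syn: {FinWait, SynSent, Closed, Estab}.
States satisfying EG ¬syn: {FinWait, SynSent, Closed, Estab}.

{FinWait, SynSent, Closed, Estab}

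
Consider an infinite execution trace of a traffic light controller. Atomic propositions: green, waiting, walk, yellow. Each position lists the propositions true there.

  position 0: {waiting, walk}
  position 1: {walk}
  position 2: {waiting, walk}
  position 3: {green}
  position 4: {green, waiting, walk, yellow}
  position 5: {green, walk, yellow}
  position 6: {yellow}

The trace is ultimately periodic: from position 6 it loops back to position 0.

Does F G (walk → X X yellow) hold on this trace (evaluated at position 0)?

G (walk → X X yellow) is false at every position 0..6, so it never becomes true and F G (walk → X X yellow) fails.

No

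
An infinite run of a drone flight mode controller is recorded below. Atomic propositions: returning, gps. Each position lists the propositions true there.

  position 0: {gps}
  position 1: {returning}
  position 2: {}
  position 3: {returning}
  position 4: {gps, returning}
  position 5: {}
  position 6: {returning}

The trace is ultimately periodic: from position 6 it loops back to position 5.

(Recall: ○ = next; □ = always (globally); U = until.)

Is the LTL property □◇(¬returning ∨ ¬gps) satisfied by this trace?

Satisfied

◇(¬returning ∨ ¬gps) holds at every position 0..6, and those are all positions ever visited, so □◇(¬returning ∨ ¬gps) holds.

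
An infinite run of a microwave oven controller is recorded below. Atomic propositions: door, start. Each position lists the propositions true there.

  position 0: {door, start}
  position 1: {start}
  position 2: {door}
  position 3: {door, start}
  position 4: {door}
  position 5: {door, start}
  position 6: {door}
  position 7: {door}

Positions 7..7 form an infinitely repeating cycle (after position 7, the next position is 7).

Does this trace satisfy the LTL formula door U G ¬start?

Walking from position 0: at position 1, G ¬start has not yet held and door fails, so door U G ¬start is false.

Does not hold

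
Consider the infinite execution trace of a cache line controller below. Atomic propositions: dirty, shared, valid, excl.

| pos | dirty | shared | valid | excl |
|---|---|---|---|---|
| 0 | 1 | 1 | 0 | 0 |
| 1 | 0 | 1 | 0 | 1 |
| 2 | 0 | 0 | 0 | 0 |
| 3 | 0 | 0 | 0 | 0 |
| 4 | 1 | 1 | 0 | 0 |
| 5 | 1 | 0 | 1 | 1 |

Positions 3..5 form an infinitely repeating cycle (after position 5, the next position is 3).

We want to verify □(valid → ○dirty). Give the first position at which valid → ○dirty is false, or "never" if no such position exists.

Check valid → ○dirty at each position in order: 0 ✓, 1 ✓, 2 ✓, 3 ✓, 4 ✓.
At position 5 the labels are {dirty, excl, valid} and the next position 3 has {}, so valid → ○dirty is false there. This is the first violation.

5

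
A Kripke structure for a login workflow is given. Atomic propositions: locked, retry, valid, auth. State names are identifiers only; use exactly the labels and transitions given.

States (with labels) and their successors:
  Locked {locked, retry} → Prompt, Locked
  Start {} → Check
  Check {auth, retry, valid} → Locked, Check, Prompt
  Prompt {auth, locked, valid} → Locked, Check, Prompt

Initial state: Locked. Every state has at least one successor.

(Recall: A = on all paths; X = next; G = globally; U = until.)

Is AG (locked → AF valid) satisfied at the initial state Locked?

Violated

States satisfying locked → AF valid: {Start, Check, Prompt}.
States satisfying AG (locked → AF valid): ∅.
Locked is reachable from Locked and violates locked → AF valid, so AG fails at Locked.
Locked ∉ Sat(AG (locked → AF valid)).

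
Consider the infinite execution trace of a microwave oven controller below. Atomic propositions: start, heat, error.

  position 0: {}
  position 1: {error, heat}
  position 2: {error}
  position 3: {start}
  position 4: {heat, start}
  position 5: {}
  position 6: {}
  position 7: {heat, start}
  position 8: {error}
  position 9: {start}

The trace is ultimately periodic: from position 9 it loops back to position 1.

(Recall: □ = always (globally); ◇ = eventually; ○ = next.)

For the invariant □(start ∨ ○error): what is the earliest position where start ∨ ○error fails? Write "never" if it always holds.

2

Check start ∨ ○error at each position in order: 0 ✓, 1 ✓.
At position 2 the labels are {error} and the next position 3 has {start}, so start ∨ ○error is false there. This is the first violation.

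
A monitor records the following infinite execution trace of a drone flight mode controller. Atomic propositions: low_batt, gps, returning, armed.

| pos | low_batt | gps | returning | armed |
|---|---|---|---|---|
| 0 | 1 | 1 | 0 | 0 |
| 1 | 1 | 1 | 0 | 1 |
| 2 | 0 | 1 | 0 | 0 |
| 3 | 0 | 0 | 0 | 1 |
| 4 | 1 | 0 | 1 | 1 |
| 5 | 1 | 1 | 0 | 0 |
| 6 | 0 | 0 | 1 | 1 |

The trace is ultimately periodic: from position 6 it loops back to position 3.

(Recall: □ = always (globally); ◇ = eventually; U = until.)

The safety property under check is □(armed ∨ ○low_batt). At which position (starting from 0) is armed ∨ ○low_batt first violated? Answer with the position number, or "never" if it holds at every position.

Check armed ∨ ○low_batt at each position in order: 0 ✓, 1 ✓.
At position 2 the labels are {gps} and the next position 3 has {armed}, so armed ∨ ○low_batt is false there. This is the first violation.

2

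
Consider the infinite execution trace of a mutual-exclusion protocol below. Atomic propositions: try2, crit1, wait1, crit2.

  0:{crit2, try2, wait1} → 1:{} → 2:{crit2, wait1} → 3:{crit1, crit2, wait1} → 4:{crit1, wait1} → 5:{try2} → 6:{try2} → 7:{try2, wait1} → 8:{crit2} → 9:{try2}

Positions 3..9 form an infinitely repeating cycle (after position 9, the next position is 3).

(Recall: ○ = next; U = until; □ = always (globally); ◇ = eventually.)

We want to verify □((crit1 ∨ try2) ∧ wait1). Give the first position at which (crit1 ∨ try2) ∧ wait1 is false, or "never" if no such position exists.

Check (crit1 ∨ try2) ∧ wait1 at each position in order: 0 ✓.
At position 1 the labels are {}, so (crit1 ∨ try2) ∧ wait1 is false there. This is the first violation.

1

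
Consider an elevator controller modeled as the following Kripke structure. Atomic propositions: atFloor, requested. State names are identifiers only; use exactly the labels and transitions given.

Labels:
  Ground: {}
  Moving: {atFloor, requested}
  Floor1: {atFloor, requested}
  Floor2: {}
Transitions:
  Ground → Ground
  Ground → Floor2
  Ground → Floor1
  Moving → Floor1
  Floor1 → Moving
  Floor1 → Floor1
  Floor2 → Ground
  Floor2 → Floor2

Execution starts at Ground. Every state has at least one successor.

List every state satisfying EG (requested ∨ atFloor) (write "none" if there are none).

States satisfying requested ∨ atFloor: {Moving, Floor1}.
States satisfying EG (requested ∨ atFloor): {Moving, Floor1}.

{Moving, Floor1}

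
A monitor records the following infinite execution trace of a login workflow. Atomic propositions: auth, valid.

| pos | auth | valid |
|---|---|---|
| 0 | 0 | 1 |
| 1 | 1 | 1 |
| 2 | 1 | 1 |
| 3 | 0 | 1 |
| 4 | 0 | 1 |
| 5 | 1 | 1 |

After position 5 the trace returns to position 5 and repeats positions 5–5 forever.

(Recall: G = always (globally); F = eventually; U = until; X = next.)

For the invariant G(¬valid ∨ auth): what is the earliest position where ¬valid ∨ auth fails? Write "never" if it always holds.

At position 0 the labels are {valid}, so ¬valid ∨ auth is false there. This is the first violation.

0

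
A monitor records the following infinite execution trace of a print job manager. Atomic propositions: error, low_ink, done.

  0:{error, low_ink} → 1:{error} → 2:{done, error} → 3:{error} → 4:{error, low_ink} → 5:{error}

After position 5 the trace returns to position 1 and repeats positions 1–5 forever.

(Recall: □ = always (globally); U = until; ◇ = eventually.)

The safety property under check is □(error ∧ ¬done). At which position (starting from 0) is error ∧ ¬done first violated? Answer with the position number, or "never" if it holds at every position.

Check error ∧ ¬done at each position in order: 0 ✓, 1 ✓.
At position 2 the labels are {done, error}, so error ∧ ¬done is false there. This is the first violation.

2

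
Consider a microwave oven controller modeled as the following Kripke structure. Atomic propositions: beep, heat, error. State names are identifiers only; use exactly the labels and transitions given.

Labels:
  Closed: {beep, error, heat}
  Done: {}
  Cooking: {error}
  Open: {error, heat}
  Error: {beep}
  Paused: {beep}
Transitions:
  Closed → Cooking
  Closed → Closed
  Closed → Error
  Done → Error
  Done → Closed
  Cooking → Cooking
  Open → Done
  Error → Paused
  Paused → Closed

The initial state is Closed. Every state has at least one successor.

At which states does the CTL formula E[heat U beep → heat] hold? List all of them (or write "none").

{Closed, Done, Cooking, Open}

States satisfying heat: {Closed, Open}.
States satisfying beep → heat: {Closed, Done, Cooking, Open}.
States satisfying E[heat U beep → heat]: {Closed, Done, Cooking, Open}.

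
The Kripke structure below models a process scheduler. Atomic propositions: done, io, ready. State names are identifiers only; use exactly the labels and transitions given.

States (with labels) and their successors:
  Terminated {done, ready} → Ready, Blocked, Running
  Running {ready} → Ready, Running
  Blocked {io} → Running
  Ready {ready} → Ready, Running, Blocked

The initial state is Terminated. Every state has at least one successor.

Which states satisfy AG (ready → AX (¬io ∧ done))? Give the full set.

States satisfying ready → AX (¬io ∧ done): {Blocked}.
States satisfying AG (ready → AX (¬io ∧ done)): ∅.

none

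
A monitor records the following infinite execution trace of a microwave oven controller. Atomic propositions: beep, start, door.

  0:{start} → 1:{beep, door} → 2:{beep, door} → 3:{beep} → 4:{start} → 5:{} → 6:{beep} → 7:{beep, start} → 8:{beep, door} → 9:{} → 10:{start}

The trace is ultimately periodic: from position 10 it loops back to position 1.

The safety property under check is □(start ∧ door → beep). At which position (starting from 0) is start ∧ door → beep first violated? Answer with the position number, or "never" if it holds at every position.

start ∧ door → beep holds at every position 0..10, and those are all the positions the trace ever visits, so the invariant □(start ∧ door → beep) is never violated.

never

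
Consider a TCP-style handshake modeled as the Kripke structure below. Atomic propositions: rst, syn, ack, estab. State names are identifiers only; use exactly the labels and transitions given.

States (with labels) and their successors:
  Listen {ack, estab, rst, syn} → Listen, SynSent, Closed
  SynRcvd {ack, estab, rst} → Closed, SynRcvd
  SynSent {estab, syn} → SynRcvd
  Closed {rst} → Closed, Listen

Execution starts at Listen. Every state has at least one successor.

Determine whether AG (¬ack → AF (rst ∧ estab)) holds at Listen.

States satisfying ¬ack → AF (rst ∧ estab): {Listen, SynRcvd, SynSent}.
States satisfying AG (¬ack → AF (rst ∧ estab)): ∅.
Closed is reachable from Listen and violates ¬ack → AF (rst ∧ estab), so AG fails at Listen.
Listen ∉ Sat(AG (¬ack → AF (rst ∧ estab))).

Does not hold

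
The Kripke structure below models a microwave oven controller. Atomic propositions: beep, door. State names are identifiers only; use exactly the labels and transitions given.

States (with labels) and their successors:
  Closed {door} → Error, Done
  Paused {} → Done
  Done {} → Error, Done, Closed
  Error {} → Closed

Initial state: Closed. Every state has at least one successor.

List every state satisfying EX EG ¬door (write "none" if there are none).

States satisfying EG ¬door: {Paused, Done}.
States satisfying EX EG ¬door: {Closed, Paused, Done}.

{Closed, Paused, Done}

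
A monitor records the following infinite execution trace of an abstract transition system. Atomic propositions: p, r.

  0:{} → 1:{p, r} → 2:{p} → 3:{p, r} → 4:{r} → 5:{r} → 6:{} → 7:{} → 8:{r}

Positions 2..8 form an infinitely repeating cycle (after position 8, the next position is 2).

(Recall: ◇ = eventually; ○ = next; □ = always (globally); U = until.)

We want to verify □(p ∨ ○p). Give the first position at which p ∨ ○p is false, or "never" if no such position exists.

Check p ∨ ○p at each position in order: 0 ✓, 1 ✓, 2 ✓, 3 ✓.
At position 4 the labels are {r} and the next position 5 has {r}, so p ∨ ○p is false there. This is the first violation.

4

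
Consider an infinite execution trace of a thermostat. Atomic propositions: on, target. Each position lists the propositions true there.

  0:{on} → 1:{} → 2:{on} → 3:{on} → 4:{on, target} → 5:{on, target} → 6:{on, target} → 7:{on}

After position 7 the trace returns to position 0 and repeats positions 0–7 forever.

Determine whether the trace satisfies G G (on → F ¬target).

G (on → F ¬target) holds at every position 0..7, and those are all positions ever visited, so G G (on → F ¬target) holds.

Yes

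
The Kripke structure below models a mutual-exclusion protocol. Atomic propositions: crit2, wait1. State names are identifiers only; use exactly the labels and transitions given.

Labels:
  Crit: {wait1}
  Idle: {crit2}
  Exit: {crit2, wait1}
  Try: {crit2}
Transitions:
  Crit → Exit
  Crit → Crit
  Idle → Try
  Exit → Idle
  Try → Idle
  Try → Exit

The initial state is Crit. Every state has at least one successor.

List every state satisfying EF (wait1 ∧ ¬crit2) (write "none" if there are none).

{Crit}

States satisfying wait1 ∧ ¬crit2: {Crit}.
States satisfying EF (wait1 ∧ ¬crit2): {Crit}.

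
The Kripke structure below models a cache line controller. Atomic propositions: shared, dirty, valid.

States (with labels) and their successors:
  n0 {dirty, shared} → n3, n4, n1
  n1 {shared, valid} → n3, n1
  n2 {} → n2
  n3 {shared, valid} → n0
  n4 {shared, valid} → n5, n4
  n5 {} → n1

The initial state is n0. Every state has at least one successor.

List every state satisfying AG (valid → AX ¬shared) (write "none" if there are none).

States satisfying valid → AX ¬shared: {n0, n2, n5}.
States satisfying AG (valid → AX ¬shared): {n2}.

{n2}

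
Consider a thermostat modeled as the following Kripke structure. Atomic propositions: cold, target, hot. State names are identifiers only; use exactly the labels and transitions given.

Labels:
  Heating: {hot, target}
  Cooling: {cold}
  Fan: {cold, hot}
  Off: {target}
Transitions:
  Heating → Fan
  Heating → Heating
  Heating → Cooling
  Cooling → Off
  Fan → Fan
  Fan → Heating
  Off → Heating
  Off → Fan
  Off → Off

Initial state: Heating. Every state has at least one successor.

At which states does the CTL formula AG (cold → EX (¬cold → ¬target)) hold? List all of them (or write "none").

none

States satisfying cold → EX (¬cold → ¬target): {Heating, Fan, Off}.
States satisfying AG (cold → EX (¬cold → ¬target)): ∅.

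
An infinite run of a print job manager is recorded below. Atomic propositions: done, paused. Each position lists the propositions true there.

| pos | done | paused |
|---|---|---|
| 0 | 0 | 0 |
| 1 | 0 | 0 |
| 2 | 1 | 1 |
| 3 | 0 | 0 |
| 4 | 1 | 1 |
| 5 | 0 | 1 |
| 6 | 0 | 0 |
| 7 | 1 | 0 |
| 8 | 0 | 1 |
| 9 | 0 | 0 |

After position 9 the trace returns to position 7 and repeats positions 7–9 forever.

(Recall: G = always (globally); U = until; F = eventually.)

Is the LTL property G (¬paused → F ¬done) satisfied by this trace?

Satisfied

¬paused → F ¬done holds at every position 0..9, and those are all positions ever visited, so G (¬paused → F ¬done) holds.
Positions where ¬paused holds: 0, 1, 3, 6, 7, 9.
Check F ¬done at each: 0→ok, 1→ok, 3→ok, 6→ok, 7→ok, 9→ok.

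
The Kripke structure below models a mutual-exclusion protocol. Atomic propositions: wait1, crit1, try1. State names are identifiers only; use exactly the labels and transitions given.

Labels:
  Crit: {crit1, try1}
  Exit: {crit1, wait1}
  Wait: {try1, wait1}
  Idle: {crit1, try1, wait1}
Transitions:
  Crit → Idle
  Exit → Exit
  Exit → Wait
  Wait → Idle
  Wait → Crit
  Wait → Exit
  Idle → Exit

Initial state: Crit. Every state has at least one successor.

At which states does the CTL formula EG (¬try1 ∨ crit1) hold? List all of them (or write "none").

States satisfying ¬try1 ∨ crit1: {Crit, Exit, Idle}.
States satisfying EG (¬try1 ∨ crit1): {Crit, Exit, Idle}.

{Crit, Exit, Idle}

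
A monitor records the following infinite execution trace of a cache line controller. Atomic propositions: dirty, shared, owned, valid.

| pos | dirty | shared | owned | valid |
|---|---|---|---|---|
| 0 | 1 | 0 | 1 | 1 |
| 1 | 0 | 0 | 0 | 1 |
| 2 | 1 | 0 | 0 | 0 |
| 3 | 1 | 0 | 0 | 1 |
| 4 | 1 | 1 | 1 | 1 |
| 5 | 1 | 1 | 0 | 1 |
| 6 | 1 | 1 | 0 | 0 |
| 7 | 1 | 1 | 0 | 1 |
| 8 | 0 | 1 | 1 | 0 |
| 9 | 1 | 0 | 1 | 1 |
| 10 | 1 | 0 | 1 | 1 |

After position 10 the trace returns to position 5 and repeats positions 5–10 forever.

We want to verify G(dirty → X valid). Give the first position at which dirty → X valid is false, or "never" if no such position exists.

5

Check dirty → X valid at each position in order: 0 ✓, 1 ✓, 2 ✓, 3 ✓, 4 ✓.
At position 5 the labels are {dirty, shared, valid} and the next position 6 has {dirty, shared}, so dirty → X valid is false there. This is the first violation.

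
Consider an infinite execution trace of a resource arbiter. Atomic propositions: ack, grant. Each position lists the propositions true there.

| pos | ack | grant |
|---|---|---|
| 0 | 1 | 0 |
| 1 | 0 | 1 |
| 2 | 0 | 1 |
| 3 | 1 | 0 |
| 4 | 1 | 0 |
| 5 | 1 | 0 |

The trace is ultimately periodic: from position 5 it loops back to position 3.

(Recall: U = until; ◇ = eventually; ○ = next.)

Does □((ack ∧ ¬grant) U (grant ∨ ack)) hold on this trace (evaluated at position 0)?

Holds

(ack ∧ ¬grant) U (grant ∨ ack) holds at every position 0..5, and those are all positions ever visited, so □((ack ∧ ¬grant) U (grant ∨ ack)) holds.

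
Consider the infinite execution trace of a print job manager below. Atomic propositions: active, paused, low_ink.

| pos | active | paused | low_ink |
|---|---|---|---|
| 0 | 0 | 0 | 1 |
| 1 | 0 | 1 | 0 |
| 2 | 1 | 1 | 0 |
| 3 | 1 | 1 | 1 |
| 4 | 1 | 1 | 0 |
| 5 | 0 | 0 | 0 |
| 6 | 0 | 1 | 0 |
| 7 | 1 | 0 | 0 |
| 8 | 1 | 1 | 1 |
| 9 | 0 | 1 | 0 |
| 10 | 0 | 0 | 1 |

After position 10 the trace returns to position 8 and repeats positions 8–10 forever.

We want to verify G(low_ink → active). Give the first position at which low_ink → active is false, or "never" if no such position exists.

At position 0 the labels are {low_ink}, so low_ink → active is false there. This is the first violation.

0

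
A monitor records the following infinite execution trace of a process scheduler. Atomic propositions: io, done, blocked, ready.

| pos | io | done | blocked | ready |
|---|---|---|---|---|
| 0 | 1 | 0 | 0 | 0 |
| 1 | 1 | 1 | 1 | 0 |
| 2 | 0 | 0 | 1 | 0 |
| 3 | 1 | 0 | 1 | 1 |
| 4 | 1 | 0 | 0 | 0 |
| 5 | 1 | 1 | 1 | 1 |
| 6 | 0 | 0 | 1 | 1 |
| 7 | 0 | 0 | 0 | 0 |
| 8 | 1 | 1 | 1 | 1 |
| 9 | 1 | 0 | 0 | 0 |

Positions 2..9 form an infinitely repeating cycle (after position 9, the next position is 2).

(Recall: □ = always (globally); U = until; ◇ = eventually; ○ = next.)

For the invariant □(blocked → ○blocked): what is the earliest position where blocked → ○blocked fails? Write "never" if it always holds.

Check blocked → ○blocked at each position in order: 0 ✓, 1 ✓, 2 ✓.
At position 3 the labels are {blocked, io, ready} and the next position 4 has {io}, so blocked → ○blocked is false there. This is the first violation.

3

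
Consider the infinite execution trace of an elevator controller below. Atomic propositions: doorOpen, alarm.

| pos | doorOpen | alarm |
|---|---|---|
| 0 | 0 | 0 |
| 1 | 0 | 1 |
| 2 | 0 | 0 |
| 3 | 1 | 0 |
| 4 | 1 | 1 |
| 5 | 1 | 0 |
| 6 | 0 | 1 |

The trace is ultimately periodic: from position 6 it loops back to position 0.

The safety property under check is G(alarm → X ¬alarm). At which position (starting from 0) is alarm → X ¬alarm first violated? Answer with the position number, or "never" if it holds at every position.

alarm → X ¬alarm holds at every position 0..6, and those are all the positions the trace ever visits, so the invariant G(alarm → X ¬alarm) is never violated.

never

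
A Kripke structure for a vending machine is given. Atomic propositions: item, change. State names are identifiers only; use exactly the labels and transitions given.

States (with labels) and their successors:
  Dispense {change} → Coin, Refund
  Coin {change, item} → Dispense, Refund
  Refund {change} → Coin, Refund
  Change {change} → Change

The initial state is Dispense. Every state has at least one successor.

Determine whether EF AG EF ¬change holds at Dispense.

Violated

States satisfying AG EF ¬change: ∅.
States satisfying EF AG EF ¬change: ∅.
No suitable path/successor from Dispense witnesses the formula.
Dispense ∉ Sat(EF AG EF ¬change).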